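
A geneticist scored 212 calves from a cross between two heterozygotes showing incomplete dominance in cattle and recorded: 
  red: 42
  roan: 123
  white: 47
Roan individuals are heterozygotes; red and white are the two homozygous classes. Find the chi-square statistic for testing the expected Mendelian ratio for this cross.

With incomplete dominance, a heterozygote × heterozygote cross gives a 1:2:1 phenotypic ratio.
Under the 1:2:1 hypothesis (Σ ratio = 4, N = 212):
  red: 212 × 1/4 = 53
  roan: 212 × 2/4 = 106
  white: 212 × 1/4 = 53
χ² = Σ (O − E)² / E
  red: (42 − 53)² / 53 = 2.2830
  roan: (123 − 106)² / 106 = 2.7264
  white: (47 − 53)² / 53 = 0.6792
χ² = 2.2830 + 2.7264 + 0.6792 = 5.6886 ≈ 5.689

5.689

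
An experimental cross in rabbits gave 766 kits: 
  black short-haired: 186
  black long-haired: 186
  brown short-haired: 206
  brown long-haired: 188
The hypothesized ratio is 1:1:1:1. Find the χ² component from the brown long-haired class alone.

0.064

Expected counts for N = 766 under a 1:1:1:1 ratio (total parts = 4):
  black short-haired: 766 × 1/4 = 191.5
  black long-haired: 766 × 1/4 = 191.5
  brown short-haired: 766 × 1/4 = 191.5
  brown long-haired: 766 × 1/4 = 191.5
Contribution of brown long-haired: (188 − 191.5)² / 191.5 = 0.0640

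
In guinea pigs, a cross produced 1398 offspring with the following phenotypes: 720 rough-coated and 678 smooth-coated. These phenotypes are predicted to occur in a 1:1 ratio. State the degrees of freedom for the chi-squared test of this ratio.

1

A goodness-of-fit test with 2 phenotype classes has df = 2 − 1 = 1.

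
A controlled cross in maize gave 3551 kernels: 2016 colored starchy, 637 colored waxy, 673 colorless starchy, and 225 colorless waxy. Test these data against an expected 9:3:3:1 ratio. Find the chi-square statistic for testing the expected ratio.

Under the 9:3:3:1 hypothesis (Σ ratio = 16, N = 3551):
  colored starchy: 3551 × 9/16 = 1997.4375
  colored waxy: 3551 × 3/16 = 665.8125
  colorless starchy: 3551 × 3/16 = 665.8125
  colorless waxy: 3551 × 1/16 = 221.9375
χ² = Σ (O − E)² / E
  colored starchy: (2016 − 1997.4375)² / 1997.4375 = 0.1725
  colored waxy: (637 − 665.8125)² / 665.8125 = 1.2468
  colorless starchy: (673 − 665.8125)² / 665.8125 = 0.0776
  colorless waxy: (225 − 221.9375)² / 221.9375 = 0.0423
χ² = 0.1725 + 1.2468 + 0.0776 + 0.0423 = 1.5392 ≈ 1.539

1.539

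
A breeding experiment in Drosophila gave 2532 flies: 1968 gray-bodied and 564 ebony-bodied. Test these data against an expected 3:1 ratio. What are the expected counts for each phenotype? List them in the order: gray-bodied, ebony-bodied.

Under the 3:1 hypothesis (Σ ratio = 4, N = 2532):
  gray-bodied: 2532 × 3/4 = 1899
  ebony-bodied: 2532 × 1/4 = 633

1899, 633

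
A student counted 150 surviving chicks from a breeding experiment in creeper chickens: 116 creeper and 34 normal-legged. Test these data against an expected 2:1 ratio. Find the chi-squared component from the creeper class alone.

2.560

Under the 2:1 hypothesis (Σ ratio = 3, N = 150):
  creeper: 150 × 2/3 = 100
  normal-legged: 150 × 1/3 = 50
Contribution of creeper: (116 − 100)² / 100 = 2.5600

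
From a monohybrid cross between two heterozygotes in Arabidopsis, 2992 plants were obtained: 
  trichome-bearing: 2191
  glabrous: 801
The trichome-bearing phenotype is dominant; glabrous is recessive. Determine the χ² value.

5.007

For a monohybrid cross between heterozygotes with complete dominance, the expected phenotypic ratio is 3:1.
The 3:1 ratio has 4 parts, so with N = 2992 the expected counts are:
  trichome-bearing: 2992 × 3/4 = 2244
  glabrous: 2992 × 1/4 = 748
χ² = Σ (O − E)² / E
  trichome-bearing: (2191 − 2244)² / 2244 = 1.2518
  glabrous: (801 − 748)² / 748 = 3.7553
χ² = 1.2518 + 3.7553 = 5.0071 ≈ 5.007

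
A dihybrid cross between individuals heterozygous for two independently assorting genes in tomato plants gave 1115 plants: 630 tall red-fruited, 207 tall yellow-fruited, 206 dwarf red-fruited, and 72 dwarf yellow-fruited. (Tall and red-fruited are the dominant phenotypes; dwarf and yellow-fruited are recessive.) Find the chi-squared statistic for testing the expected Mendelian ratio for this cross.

0.155

A dihybrid F₂ with independent assortment and complete dominance at both loci gives a 9:3:3:1 phenotypic ratio.
Expected counts for N = 1115 under a 9:3:3:1 ratio (total parts = 16):
  tall red-fruited: 1115 × 9/16 = 627.1875
  tall yellow-fruited: 1115 × 3/16 = 209.0625
  dwarf red-fruited: 1115 × 3/16 = 209.0625
  dwarf yellow-fruited: 1115 × 1/16 = 69.6875
χ² = Σ (O − E)² / E
  tall red-fruited: (630 − 627.1875)² / 627.1875 = 0.0126
  tall yellow-fruited: (207 − 209.0625)² / 209.0625 = 0.0203
  dwarf red-fruited: (206 − 209.0625)² / 209.0625 = 0.0449
  dwarf yellow-fruited: (72 − 69.6875)² / 69.6875 = 0.0767
χ² = 0.0126 + 0.0203 + 0.0449 + 0.0767 = 0.1545 ≈ 0.155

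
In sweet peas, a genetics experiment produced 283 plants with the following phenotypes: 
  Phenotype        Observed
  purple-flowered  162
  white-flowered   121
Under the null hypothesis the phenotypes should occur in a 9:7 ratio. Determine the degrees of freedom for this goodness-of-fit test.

A goodness-of-fit test with 2 phenotype classes has df = 2 − 1 = 1.

1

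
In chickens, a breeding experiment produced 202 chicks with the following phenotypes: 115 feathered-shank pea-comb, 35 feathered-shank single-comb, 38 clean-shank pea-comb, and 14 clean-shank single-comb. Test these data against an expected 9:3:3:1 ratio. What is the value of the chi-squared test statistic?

Under the 9:3:3:1 hypothesis (Σ ratio = 16, N = 202):
  feathered-shank pea-comb: 202 × 9/16 = 113.625
  feathered-shank single-comb: 202 × 3/16 = 37.875
  clean-shank pea-comb: 202 × 3/16 = 37.875
  clean-shank single-comb: 202 × 1/16 = 12.625
χ² = Σ (O − E)² / E
  feathered-shank pea-comb: (115 − 113.625)² / 113.625 = 0.0166
  feathered-shank single-comb: (35 − 37.875)² / 37.875 = 0.2182
  clean-shank pea-comb: (38 − 37.875)² / 37.875 = 0.0004
  clean-shank single-comb: (14 − 12.625)² / 12.625 = 0.1498
χ² = 0.0166 + 0.2182 + 0.0004 + 0.1498 = 0.385

0.385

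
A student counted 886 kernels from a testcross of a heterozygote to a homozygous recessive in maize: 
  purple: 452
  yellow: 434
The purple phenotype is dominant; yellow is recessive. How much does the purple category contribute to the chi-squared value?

0.183

A testcross of a heterozygote (Aa × aa) gives a 1:1 phenotypic ratio.
Total ratio parts = 2. Expected numbers out of 886:
  purple: 886 × 1/2 = 443
  yellow: 886 × 1/2 = 443
Contribution of purple: (452 − 443)² / 443 = 0.1828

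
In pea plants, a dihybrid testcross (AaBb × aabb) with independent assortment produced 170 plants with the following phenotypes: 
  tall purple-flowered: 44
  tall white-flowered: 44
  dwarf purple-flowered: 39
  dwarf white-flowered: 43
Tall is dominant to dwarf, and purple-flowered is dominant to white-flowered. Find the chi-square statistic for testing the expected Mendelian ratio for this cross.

A dihybrid testcross with independent assortment gives a 1:1:1:1 ratio.
Total ratio parts = 4. Expected numbers out of 170:
  tall purple-flowered: 170 × 1/4 = 42.5
  tall white-flowered: 170 × 1/4 = 42.5
  dwarf purple-flowered: 170 × 1/4 = 42.5
  dwarf white-flowered: 170 × 1/4 = 42.5
χ² = Σ (O − E)² / E
  tall purple-flowered: (44 − 42.5)² / 42.5 = 0.0529
  tall white-flowered: (44 − 42.5)² / 42.5 = 0.0529
  dwarf purple-flowered: (39 − 42.5)² / 42.5 = 0.2882
  dwarf white-flowered: (43 − 42.5)² / 42.5 = 0.0059
χ² = 0.0529 + 0.0529 + 0.2882 + 0.0059 = 0.3999 ≈ 0.400

0.400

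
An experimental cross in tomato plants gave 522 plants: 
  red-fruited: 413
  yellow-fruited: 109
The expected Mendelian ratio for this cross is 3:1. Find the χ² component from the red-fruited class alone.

Expected counts for N = 522 under a 3:1 ratio (total parts = 4):
  red-fruited: 522 × 3/4 = 391.5
  yellow-fruited: 522 × 1/4 = 130.5
Contribution of red-fruited: (413 − 391.5)² / 391.5 = 1.1807

1.181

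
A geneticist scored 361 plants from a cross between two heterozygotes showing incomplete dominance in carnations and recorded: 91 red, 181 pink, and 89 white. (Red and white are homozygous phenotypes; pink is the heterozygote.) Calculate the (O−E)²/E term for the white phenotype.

0.017

With incomplete dominance, a heterozygote × heterozygote cross gives a 1:2:1 phenotypic ratio.
The 1:2:1 ratio has 4 parts, so with N = 361 the expected counts are:
  red: 361 × 1/4 = 90.25
  pink: 361 × 2/4 = 180.5
  white: 361 × 1/4 = 90.25
Contribution of white: (89 − 90.25)² / 90.25 = 0.0173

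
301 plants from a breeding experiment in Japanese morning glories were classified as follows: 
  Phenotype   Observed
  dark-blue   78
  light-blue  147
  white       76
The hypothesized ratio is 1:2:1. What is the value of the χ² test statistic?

0.189

Under the 1:2:1 hypothesis (Σ ratio = 4, N = 301):
  dark-blue: 301 × 1/4 = 75.25
  light-blue: 301 × 2/4 = 150.5
  white: 301 × 1/4 = 75.25
χ² = Σ (O − E)² / E
  dark-blue: (78 − 75.25)² / 75.25 = 0.1005
  light-blue: (147 − 150.5)² / 150.5 = 0.0814
  white: (76 − 75.25)² / 75.25 = 0.0075
χ² = 0.1005 + 0.0814 + 0.0075 = 0.1894 ≈ 0.189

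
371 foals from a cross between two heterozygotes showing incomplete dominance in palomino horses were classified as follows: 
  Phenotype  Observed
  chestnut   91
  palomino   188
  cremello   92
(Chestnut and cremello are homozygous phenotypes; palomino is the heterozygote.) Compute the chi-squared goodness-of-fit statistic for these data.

0.073

With incomplete dominance, a heterozygote × heterozygote cross gives a 1:2:1 phenotypic ratio.
The 1:2:1 ratio has 4 parts, so with N = 371 the expected counts are:
  chestnut: 371 × 1/4 = 92.75
  palomino: 371 × 2/4 = 185.5
  cremello: 371 × 1/4 = 92.75
χ² = Σ (O − E)² / E
  chestnut: (91 − 92.75)² / 92.75 = 0.0330
  palomino: (188 − 185.5)² / 185.5 = 0.0337
  cremello: (92 − 92.75)² / 92.75 = 0.0061
χ² = 0.0330 + 0.0337 + 0.0061 = 0.0728 ≈ 0.073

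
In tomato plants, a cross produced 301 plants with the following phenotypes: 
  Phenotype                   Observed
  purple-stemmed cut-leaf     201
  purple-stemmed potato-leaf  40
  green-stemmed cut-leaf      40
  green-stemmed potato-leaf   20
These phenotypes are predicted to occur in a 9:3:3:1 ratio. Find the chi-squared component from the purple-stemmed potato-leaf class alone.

4.787

The 9:3:3:1 ratio has 16 parts, so with N = 301 the expected counts are:
  purple-stemmed cut-leaf: 301 × 9/16 = 169.3125
  purple-stemmed potato-leaf: 301 × 3/16 = 56.4375
  green-stemmed cut-leaf: 301 × 3/16 = 56.4375
  green-stemmed potato-leaf: 301 × 1/16 = 18.8125
Contribution of purple-stemmed potato-leaf: (40 − 56.4375)² / 56.4375 = 4.7874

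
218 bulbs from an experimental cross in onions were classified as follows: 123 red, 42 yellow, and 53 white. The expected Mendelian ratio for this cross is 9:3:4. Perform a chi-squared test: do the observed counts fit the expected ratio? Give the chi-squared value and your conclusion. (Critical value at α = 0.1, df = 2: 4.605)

0.073; consistent

The 9:3:4 ratio has 16 parts, so with N = 218 the expected counts are:
  red: 218 × 9/16 = 122.625
  yellow: 218 × 3/16 = 40.875
  white: 218 × 4/16 = 54.5
χ² = Σ (O − E)² / E
  red: (123 − 122.625)² / 122.625 = 0.0011
  yellow: (42 − 40.875)² / 40.875 = 0.0310
  white: (53 − 54.5)² / 54.5 = 0.0413
χ² = 0.0011 + 0.0310 + 0.0413 = 0.0734 ≈ 0.073
Degrees of freedom = 3 − 1 = 2; critical value at α = 0.1 is 4.605.
Since 0.073 < 4.605, we fail to reject the null hypothesis — the data are consistent with the 9:3:4 ratio.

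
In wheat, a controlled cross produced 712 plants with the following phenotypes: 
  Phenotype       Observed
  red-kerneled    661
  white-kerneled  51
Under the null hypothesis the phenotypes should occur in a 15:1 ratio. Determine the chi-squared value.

1.013

Total ratio parts = 16. Expected numbers out of 712:
  red-kerneled: 712 × 15/16 = 667.5
  white-kerneled: 712 × 1/16 = 44.5
χ² = Σ (O − E)² / E
  red-kerneled: (661 − 667.5)² / 667.5 = 0.0633
  white-kerneled: (51 − 44.5)² / 44.5 = 0.9494
χ² = 0.0633 + 0.9494 = 1.0127 ≈ 1.013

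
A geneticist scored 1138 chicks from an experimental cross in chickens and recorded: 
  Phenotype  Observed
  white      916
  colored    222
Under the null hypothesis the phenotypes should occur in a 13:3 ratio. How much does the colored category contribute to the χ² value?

Under the 13:3 hypothesis (Σ ratio = 16, N = 1138):
  white: 1138 × 13/16 = 924.625
  colored: 1138 × 3/16 = 213.375
Contribution of colored: (222 − 213.375)² / 213.375 = 0.3486

0.349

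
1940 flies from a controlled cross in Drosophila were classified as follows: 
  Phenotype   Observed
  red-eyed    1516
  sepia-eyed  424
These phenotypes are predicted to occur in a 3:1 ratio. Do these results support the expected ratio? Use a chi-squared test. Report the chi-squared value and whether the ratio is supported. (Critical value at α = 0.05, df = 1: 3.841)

Total ratio parts = 4. Expected numbers out of 1940:
  red-eyed: 1940 × 3/4 = 1455
  sepia-eyed: 1940 × 1/4 = 485
χ² = Σ (O − E)² / E
  red-eyed: (1516 − 1455)² / 1455 = 2.5574
  sepia-eyed: (424 − 485)² / 485 = 7.6722
χ² = 2.5574 + 7.6722 = 10.2296 ≈ 10.230
Degrees of freedom = 2 − 1 = 1; critical value at α = 0.05 is 3.841.
Since 10.230 > 3.841, we reject the null hypothesis — the data do not fit the 3:1 ratio.

10.230; not consistent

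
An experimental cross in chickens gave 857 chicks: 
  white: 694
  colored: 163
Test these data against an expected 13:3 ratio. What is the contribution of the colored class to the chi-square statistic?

The 13:3 ratio has 16 parts, so with N = 857 the expected counts are:
  white: 857 × 13/16 = 696.3125
  colored: 857 × 3/16 = 160.6875
Contribution of colored: (163 − 160.6875)² / 160.6875 = 0.0333

0.033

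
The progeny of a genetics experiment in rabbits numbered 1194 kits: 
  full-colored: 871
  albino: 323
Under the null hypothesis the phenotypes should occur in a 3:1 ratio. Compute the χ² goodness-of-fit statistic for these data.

Under the 3:1 hypothesis (Σ ratio = 4, N = 1194):
  full-colored: 1194 × 3/4 = 895.5
  albino: 1194 × 1/4 = 298.5
χ² = Σ (O − E)² / E
  full-colored: (871 − 895.5)² / 895.5 = 0.6703
  albino: (323 − 298.5)² / 298.5 = 2.0109
χ² = 0.6703 + 2.0109 = 2.6812 ≈ 2.681

2.681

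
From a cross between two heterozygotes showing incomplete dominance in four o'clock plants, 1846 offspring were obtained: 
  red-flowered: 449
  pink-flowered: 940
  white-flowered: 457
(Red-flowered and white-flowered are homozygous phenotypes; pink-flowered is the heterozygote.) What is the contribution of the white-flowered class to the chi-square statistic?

With incomplete dominance, a heterozygote × heterozygote cross gives a 1:2:1 phenotypic ratio.
Under the 1:2:1 hypothesis (Σ ratio = 4, N = 1846):
  red-flowered: 1846 × 1/4 = 461.5
  pink-flowered: 1846 × 2/4 = 923
  white-flowered: 1846 × 1/4 = 461.5
Contribution of white-flowered: (457 − 461.5)² / 461.5 = 0.0439

0.044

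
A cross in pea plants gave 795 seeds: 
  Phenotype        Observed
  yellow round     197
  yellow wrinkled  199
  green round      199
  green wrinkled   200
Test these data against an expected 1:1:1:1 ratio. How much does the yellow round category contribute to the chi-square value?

0.015

The 1:1:1:1 ratio has 4 parts, so with N = 795 the expected counts are:
  yellow round: 795 × 1/4 = 198.75
  yellow wrinkled: 795 × 1/4 = 198.75
  green round: 795 × 1/4 = 198.75
  green wrinkled: 795 × 1/4 = 198.75
Contribution of yellow round: (197 − 198.75)² / 198.75 = 0.0154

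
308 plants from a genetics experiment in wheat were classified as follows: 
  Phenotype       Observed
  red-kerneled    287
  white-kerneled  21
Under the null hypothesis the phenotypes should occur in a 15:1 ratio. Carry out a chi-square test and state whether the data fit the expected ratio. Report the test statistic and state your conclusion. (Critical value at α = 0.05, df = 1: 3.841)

0.170; consistent

Under the 15:1 hypothesis (Σ ratio = 16, N = 308):
  red-kerneled: 308 × 15/16 = 288.75
  white-kerneled: 308 × 1/16 = 19.25
χ² = Σ (O − E)² / E
  red-kerneled: (287 − 288.75)² / 288.75 = 0.0106
  white-kerneled: (21 − 19.25)² / 19.25 = 0.1591
χ² = 0.0106 + 0.1591 = 0.1697 ≈ 0.170
Degrees of freedom = 2 − 1 = 1; critical value at α = 0.05 is 3.841.
Since 0.170 < 3.841, we fail to reject the null hypothesis — the data are consistent with the 15:1 ratio.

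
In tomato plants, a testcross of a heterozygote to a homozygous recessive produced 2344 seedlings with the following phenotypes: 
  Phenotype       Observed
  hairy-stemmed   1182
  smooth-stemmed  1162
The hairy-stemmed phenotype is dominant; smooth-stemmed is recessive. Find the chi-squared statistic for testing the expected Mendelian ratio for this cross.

A testcross of a heterozygote (Aa × aa) gives a 1:1 phenotypic ratio.
Total ratio parts = 2. Expected numbers out of 2344:
  hairy-stemmed: 2344 × 1/2 = 1172
  smooth-stemmed: 2344 × 1/2 = 1172
χ² = Σ (O − E)² / E
  hairy-stemmed: (1182 − 1172)² / 1172 = 0.0853
  smooth-stemmed: (1162 − 1172)² / 1172 = 0.0853
χ² = 0.0853 + 0.0853 = 0.1706 ≈ 0.171

0.171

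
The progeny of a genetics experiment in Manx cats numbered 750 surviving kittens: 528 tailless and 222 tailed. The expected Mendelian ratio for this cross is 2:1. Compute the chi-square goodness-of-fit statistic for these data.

4.704

Total ratio parts = 3. Expected numbers out of 750:
  tailless: 750 × 2/3 = 500
  tailed: 750 × 1/3 = 250
χ² = Σ (O − E)² / E
  tailless: (528 − 500)² / 500 = 1.5680
  tailed: (222 − 250)² / 250 = 3.1360
χ² = 1.5680 + 3.1360 = 4.704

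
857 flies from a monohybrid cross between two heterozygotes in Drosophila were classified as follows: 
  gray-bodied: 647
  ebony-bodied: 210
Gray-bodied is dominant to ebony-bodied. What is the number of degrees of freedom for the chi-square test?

For a monohybrid cross between heterozygotes with complete dominance, the expected phenotypic ratio is 3:1.
A goodness-of-fit test with 2 phenotype classes has df = 2 − 1 = 1.

1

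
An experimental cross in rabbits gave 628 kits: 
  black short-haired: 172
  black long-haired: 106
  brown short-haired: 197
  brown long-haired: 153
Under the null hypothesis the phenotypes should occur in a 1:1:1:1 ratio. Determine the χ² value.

Expected counts for N = 628 under a 1:1:1:1 ratio (total parts = 4):
  black short-haired: 628 × 1/4 = 157
  black long-haired: 628 × 1/4 = 157
  brown short-haired: 628 × 1/4 = 157
  brown long-haired: 628 × 1/4 = 157
χ² = Σ (O − E)² / E
  black short-haired: (172 − 157)² / 157 = 1.4331
  black long-haired: (106 − 157)² / 157 = 16.5669
  brown short-haired: (197 − 157)² / 157 = 10.1911
  brown long-haired: (153 − 157)² / 157 = 0.1019
χ² = 1.4331 + 16.5669 + 10.1911 + 0.1019 = 28.293

28.293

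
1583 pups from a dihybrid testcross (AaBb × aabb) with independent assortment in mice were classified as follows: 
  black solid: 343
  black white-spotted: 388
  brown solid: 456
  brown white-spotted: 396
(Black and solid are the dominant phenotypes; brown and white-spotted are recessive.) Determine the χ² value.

16.356

A dihybrid testcross with independent assortment gives a 1:1:1:1 ratio.
Total ratio parts = 4. Expected numbers out of 1583:
  black solid: 1583 × 1/4 = 395.75
  black white-spotted: 1583 × 1/4 = 395.75
  brown solid: 1583 × 1/4 = 395.75
  brown white-spotted: 1583 × 1/4 = 395.75
χ² = Σ (O − E)² / E
  black solid: (343 − 395.75)² / 395.75 = 7.0311
  black white-spotted: (388 − 395.75)² / 395.75 = 0.1518
  brown solid: (456 − 395.75)² / 395.75 = 9.1726
  brown white-spotted: (396 − 395.75)² / 395.75 = 0.0002
χ² = 7.0311 + 0.1518 + 9.1726 + 0.0002 = 16.3557 ≈ 16.356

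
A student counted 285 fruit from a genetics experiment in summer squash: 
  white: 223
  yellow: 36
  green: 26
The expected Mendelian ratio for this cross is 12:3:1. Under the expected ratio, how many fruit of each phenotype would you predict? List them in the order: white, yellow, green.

213.75, 53.4375, 17.8125

The 12:3:1 ratio has 16 parts, so with N = 285 the expected counts are:
  white: 285 × 12/16 = 213.75
  yellow: 285 × 3/16 = 53.4375
  green: 285 × 1/16 = 17.8125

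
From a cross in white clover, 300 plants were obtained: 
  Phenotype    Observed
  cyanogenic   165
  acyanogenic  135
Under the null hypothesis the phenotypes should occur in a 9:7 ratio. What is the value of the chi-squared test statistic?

The 9:7 ratio has 16 parts, so with N = 300 the expected counts are:
  cyanogenic: 300 × 9/16 = 168.75
  acyanogenic: 300 × 7/16 = 131.25
χ² = Σ (O − E)² / E
  cyanogenic: (165 − 168.75)² / 168.75 = 0.0833
  acyanogenic: (135 − 131.25)² / 131.25 = 0.1071
χ² = 0.0833 + 0.1071 = 0.1904 ≈ 0.190

0.190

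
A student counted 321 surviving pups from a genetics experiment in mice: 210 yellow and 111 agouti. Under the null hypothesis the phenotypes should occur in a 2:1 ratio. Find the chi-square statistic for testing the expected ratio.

Expected counts for N = 321 under a 2:1 ratio (total parts = 3):
  yellow: 321 × 2/3 = 214
  agouti: 321 × 1/3 = 107
χ² = Σ (O − E)² / E
  yellow: (210 − 214)² / 214 = 0.0748
  agouti: (111 − 107)² / 107 = 0.1495
χ² = 0.0748 + 0.1495 = 0.2243 ≈ 0.224

0.224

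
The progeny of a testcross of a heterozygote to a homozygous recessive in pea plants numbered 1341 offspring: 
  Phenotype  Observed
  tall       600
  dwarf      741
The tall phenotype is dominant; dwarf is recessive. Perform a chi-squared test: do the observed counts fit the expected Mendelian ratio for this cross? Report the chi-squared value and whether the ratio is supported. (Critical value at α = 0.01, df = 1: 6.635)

14.826; not consistent

A testcross of a heterozygote (Aa × aa) gives a 1:1 phenotypic ratio.
Total ratio parts = 2. Expected numbers out of 1341:
  tall: 1341 × 1/2 = 670.5
  dwarf: 1341 × 1/2 = 670.5
χ² = Σ (O − E)² / E
  tall: (600 − 670.5)² / 670.5 = 7.4128
  dwarf: (741 − 670.5)² / 670.5 = 7.4128
χ² = 7.4128 + 7.4128 = 14.8256 ≈ 14.826
Degrees of freedom = 2 − 1 = 1; critical value at α = 0.01 is 6.635.
Since 14.826 > 6.635, we reject the null hypothesis — the data do not fit the 1:1 ratio.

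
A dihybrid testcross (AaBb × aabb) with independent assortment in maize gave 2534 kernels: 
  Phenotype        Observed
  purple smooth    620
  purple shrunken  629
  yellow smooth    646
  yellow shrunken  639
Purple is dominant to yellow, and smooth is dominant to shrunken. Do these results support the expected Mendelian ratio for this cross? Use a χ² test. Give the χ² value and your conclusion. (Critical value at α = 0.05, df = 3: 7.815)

A dihybrid testcross with independent assortment gives a 1:1:1:1 ratio.
The 1:1:1:1 ratio has 4 parts, so with N = 2534 the expected counts are:
  purple smooth: 2534 × 1/4 = 633.5
  purple shrunken: 2534 × 1/4 = 633.5
  yellow smooth: 2534 × 1/4 = 633.5
  yellow shrunken: 2534 × 1/4 = 633.5
χ² = Σ (O − E)² / E
  purple smooth: (620 − 633.5)² / 633.5 = 0.2877
  purple shrunken: (629 − 633.5)² / 633.5 = 0.0320
  yellow smooth: (646 − 633.5)² / 633.5 = 0.2466
  yellow shrunken: (639 − 633.5)² / 633.5 = 0.0478
χ² = 0.2877 + 0.0320 + 0.2466 + 0.0478 = 0.6141 ≈ 0.614
Degrees of freedom = 4 − 1 = 3; critical value at α = 0.05 is 7.815.
Since 0.614 < 7.815, we fail to reject the null hypothesis — the data are consistent with the 1:1:1:1 ratio.

0.614; consistent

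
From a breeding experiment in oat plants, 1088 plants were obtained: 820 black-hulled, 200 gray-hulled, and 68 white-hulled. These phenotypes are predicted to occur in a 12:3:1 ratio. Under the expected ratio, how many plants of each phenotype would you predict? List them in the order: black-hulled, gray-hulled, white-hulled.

The 12:3:1 ratio has 16 parts, so with N = 1088 the expected counts are:
  black-hulled: 1088 × 12/16 = 816
  gray-hulled: 1088 × 3/16 = 204
  white-hulled: 1088 × 1/16 = 68

816, 204, 68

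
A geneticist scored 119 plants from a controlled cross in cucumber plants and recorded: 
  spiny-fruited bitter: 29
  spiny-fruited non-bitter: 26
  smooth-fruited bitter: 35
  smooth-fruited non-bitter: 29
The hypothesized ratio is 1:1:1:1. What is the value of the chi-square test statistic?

The 1:1:1:1 ratio has 4 parts, so with N = 119 the expected counts are:
  spiny-fruited bitter: 119 × 1/4 = 29.75
  spiny-fruited non-bitter: 119 × 1/4 = 29.75
  smooth-fruited bitter: 119 × 1/4 = 29.75
  smooth-fruited non-bitter: 119 × 1/4 = 29.75
χ² = Σ (O − E)² / E
  spiny-fruited bitter: (29 − 29.75)² / 29.75 = 0.0189
  spiny-fruited non-bitter: (26 − 29.75)² / 29.75 = 0.4727
  smooth-fruited bitter: (35 − 29.75)² / 29.75 = 0.9265
  smooth-fruited non-bitter: (29 − 29.75)² / 29.75 = 0.0189
χ² = 0.0189 + 0.4727 + 0.9265 + 0.0189 = 1.437

1.437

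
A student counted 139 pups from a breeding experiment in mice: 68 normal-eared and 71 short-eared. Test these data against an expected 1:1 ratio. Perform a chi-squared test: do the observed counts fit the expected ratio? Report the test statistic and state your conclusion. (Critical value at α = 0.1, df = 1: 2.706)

0.065; consistent

Expected counts for N = 139 under a 1:1 ratio (total parts = 2):
  normal-eared: 139 × 1/2 = 69.5
  short-eared: 139 × 1/2 = 69.5
χ² = Σ (O − E)² / E
  normal-eared: (68 − 69.5)² / 69.5 = 0.0324
  short-eared: (71 − 69.5)² / 69.5 = 0.0324
χ² = 0.0324 + 0.0324 = 0.0648 ≈ 0.065
Degrees of freedom = 2 − 1 = 1; critical value at α = 0.1 is 2.706.
Since 0.065 < 2.706, we fail to reject the null hypothesis — the data are consistent with the 1:1 ratio.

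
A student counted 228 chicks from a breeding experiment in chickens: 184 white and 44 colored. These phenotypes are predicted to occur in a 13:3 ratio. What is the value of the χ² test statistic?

Expected counts for N = 228 under a 13:3 ratio (total parts = 16):
  white: 228 × 13/16 = 185.25
  colored: 228 × 3/16 = 42.75
χ² = Σ (O − E)² / E
  white: (184 − 185.25)² / 185.25 = 0.0084
  colored: (44 − 42.75)² / 42.75 = 0.0365
χ² = 0.0084 + 0.0365 = 0.0449 ≈ 0.045

0.045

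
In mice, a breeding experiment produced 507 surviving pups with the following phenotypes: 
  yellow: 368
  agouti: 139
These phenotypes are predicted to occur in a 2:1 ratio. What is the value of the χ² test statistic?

Total ratio parts = 3. Expected numbers out of 507:
  yellow: 507 × 2/3 = 338
  agouti: 507 × 1/3 = 169
χ² = Σ (O − E)² / E
  yellow: (368 − 338)² / 338 = 2.6627
  agouti: (139 − 169)² / 169 = 5.3254
χ² = 2.6627 + 5.3254 = 7.9881 ≈ 7.988

7.988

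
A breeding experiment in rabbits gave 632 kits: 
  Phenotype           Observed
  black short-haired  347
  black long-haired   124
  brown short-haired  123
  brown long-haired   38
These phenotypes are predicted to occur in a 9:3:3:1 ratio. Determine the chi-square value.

Total ratio parts = 16. Expected numbers out of 632:
  black short-haired: 632 × 9/16 = 355.5
  black long-haired: 632 × 3/16 = 118.5
  brown short-haired: 632 × 3/16 = 118.5
  brown long-haired: 632 × 1/16 = 39.5
χ² = Σ (O − E)² / E
  black short-haired: (347 − 355.5)² / 355.5 = 0.2032
  black long-haired: (124 − 118.5)² / 118.5 = 0.2553
  brown short-haired: (123 − 118.5)² / 118.5 = 0.1709
  brown long-haired: (38 − 39.5)² / 39.5 = 0.0570
χ² = 0.2032 + 0.2553 + 0.1709 + 0.0570 = 0.6864 ≈ 0.686

0.686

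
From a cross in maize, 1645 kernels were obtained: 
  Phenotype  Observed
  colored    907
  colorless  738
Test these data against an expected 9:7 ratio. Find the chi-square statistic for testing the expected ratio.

0.828

Under the 9:7 hypothesis (Σ ratio = 16, N = 1645):
  colored: 1645 × 9/16 = 925.3125
  colorless: 1645 × 7/16 = 719.6875
χ² = Σ (O − E)² / E
  colored: (907 − 925.3125)² / 925.3125 = 0.3624
  colorless: (738 − 719.6875)² / 719.6875 = 0.4660
χ² = 0.3624 + 0.4660 = 0.8284 ≈ 0.828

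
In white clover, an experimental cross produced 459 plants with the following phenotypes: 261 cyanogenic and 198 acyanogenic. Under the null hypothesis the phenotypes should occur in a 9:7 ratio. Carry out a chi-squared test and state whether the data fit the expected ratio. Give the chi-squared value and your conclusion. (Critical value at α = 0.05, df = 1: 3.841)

0.070; consistent

Expected counts for N = 459 under a 9:7 ratio (total parts = 16):
  cyanogenic: 459 × 9/16 = 258.1875
  acyanogenic: 459 × 7/16 = 200.8125
χ² = Σ (O − E)² / E
  cyanogenic: (261 − 258.1875)² / 258.1875 = 0.0306
  acyanogenic: (198 − 200.8125)² / 200.8125 = 0.0394
χ² = 0.0306 + 0.0394 = 0.070
Degrees of freedom = 2 − 1 = 1; critical value at α = 0.05 is 3.841.
Since 0.070 < 3.841, we fail to reject the null hypothesis — the data are consistent with the 9:7 ratio.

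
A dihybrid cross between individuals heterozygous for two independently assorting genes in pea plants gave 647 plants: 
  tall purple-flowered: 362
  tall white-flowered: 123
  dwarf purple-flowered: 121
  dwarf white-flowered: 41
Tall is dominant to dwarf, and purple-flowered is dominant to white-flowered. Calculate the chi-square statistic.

0.042

A dihybrid F₂ with independent assortment and complete dominance at both loci gives a 9:3:3:1 phenotypic ratio.
Under the 9:3:3:1 hypothesis (Σ ratio = 16, N = 647):
  tall purple-flowered: 647 × 9/16 = 363.9375
  tall white-flowered: 647 × 3/16 = 121.3125
  dwarf purple-flowered: 647 × 3/16 = 121.3125
  dwarf white-flowered: 647 × 1/16 = 40.4375
χ² = Σ (O − E)² / E
  tall purple-flowered: (362 − 363.9375)² / 363.9375 = 0.0103
  tall white-flowered: (123 − 121.3125)² / 121.3125 = 0.0235
  dwarf purple-flowered: (121 − 121.3125)² / 121.3125 = 0.0008
  dwarf white-flowered: (41 − 40.4375)² / 40.4375 = 0.0078
χ² = 0.0103 + 0.0235 + 0.0008 + 0.0078 = 0.0424 ≈ 0.042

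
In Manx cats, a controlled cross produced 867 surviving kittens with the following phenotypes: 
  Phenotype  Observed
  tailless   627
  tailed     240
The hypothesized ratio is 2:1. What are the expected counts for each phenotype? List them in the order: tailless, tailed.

Expected counts for N = 867 under a 2:1 ratio (total parts = 3):
  tailless: 867 × 2/3 = 578
  tailed: 867 × 1/3 = 289

578, 289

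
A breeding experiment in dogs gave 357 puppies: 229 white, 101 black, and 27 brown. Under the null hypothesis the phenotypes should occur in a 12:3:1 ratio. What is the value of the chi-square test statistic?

Total ratio parts = 16. Expected numbers out of 357:
  white: 357 × 12/16 = 267.75
  black: 357 × 3/16 = 66.9375
  brown: 357 × 1/16 = 22.3125
χ² = Σ (O − E)² / E
  white: (229 − 267.75)² / 267.75 = 5.6081
  black: (101 − 66.9375)² / 66.9375 = 17.3334
  brown: (27 − 22.3125)² / 22.3125 = 0.9848
χ² = 5.6081 + 17.3334 + 0.9848 = 23.9263 ≈ 23.926

23.926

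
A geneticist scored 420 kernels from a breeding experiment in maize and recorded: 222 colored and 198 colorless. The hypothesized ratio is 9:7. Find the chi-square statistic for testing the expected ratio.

Total ratio parts = 16. Expected numbers out of 420:
  colored: 420 × 9/16 = 236.25
  colorless: 420 × 7/16 = 183.75
χ² = Σ (O − E)² / E
  colored: (222 − 236.25)² / 236.25 = 0.8595
  colorless: (198 − 183.75)² / 183.75 = 1.1051
χ² = 0.8595 + 1.1051 = 1.9646 ≈ 1.965

1.965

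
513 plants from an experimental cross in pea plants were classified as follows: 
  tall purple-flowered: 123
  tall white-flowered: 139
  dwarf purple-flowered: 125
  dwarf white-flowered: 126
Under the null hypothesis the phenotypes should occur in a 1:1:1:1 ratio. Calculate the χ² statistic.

1.238

Expected counts for N = 513 under a 1:1:1:1 ratio (total parts = 4):
  tall purple-flowered: 513 × 1/4 = 128.25
  tall white-flowered: 513 × 1/4 = 128.25
  dwarf purple-flowered: 513 × 1/4 = 128.25
  dwarf white-flowered: 513 × 1/4 = 128.25
χ² = Σ (O − E)² / E
  tall purple-flowered: (123 − 128.25)² / 128.25 = 0.2149
  tall white-flowered: (139 − 128.25)² / 128.25 = 0.9011
  dwarf purple-flowered: (125 − 128.25)² / 128.25 = 0.0824
  dwarf white-flowered: (126 − 128.25)² / 128.25 = 0.0395
χ² = 0.2149 + 0.9011 + 0.0824 + 0.0395 = 1.2379 ≈ 1.238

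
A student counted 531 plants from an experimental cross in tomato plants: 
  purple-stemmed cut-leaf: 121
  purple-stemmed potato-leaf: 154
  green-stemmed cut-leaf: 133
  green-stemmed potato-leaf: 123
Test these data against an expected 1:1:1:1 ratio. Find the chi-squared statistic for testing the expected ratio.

5.158

Total ratio parts = 4. Expected numbers out of 531:
  purple-stemmed cut-leaf: 531 × 1/4 = 132.75
  purple-stemmed potato-leaf: 531 × 1/4 = 132.75
  green-stemmed cut-leaf: 531 × 1/4 = 132.75
  green-stemmed potato-leaf: 531 × 1/4 = 132.75
χ² = Σ (O − E)² / E
  purple-stemmed cut-leaf: (121 − 132.75)² / 132.75 = 1.0400
  purple-stemmed potato-leaf: (154 − 132.75)² / 132.75 = 3.4016
  green-stemmed cut-leaf: (133 − 132.75)² / 132.75 = 0.0005
  green-stemmed potato-leaf: (123 − 132.75)² / 132.75 = 0.7161
χ² = 1.0400 + 3.4016 + 0.0005 + 0.7161 = 5.1582 ≈ 5.158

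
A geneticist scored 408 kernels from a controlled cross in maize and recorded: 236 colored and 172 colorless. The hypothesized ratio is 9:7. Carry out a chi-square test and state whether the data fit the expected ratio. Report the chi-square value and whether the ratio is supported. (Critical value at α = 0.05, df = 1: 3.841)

Expected counts for N = 408 under a 9:7 ratio (total parts = 16):
  colored: 408 × 9/16 = 229.5
  colorless: 408 × 7/16 = 178.5
χ² = Σ (O − E)² / E
  colored: (236 − 229.5)² / 229.5 = 0.1841
  colorless: (172 − 178.5)² / 178.5 = 0.2367
χ² = 0.1841 + 0.2367 = 0.4208 ≈ 0.421
Degrees of freedom = 2 − 1 = 1; critical value at α = 0.05 is 3.841.
Since 0.421 < 3.841, we fail to reject the null hypothesis — the data are consistent with the 9:7 ratio.

0.421; consistent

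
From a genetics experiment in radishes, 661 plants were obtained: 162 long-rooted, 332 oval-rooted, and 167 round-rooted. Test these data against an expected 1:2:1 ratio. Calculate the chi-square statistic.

0.089

Under the 1:2:1 hypothesis (Σ ratio = 4, N = 661):
  long-rooted: 661 × 1/4 = 165.25
  oval-rooted: 661 × 2/4 = 330.5
  round-rooted: 661 × 1/4 = 165.25
χ² = Σ (O − E)² / E
  long-rooted: (162 − 165.25)² / 165.25 = 0.0639
  oval-rooted: (332 − 330.5)² / 330.5 = 0.0068
  round-rooted: (167 − 165.25)² / 165.25 = 0.0185
χ² = 0.0639 + 0.0068 + 0.0185 = 0.0892 ≈ 0.089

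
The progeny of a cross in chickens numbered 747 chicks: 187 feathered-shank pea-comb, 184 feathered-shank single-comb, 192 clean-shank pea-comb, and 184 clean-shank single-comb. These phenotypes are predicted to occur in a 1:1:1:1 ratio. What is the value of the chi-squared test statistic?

0.229

Expected counts for N = 747 under a 1:1:1:1 ratio (total parts = 4):
  feathered-shank pea-comb: 747 × 1/4 = 186.75
  feathered-shank single-comb: 747 × 1/4 = 186.75
  clean-shank pea-comb: 747 × 1/4 = 186.75
  clean-shank single-comb: 747 × 1/4 = 186.75
χ² = Σ (O − E)² / E
  feathered-shank pea-comb: (187 − 186.75)² / 186.75 = 0.0003
  feathered-shank single-comb: (184 − 186.75)² / 186.75 = 0.0405
  clean-shank pea-comb: (192 − 186.75)² / 186.75 = 0.1476
  clean-shank single-comb: (184 − 186.75)² / 186.75 = 0.0405
χ² = 0.0003 + 0.0405 + 0.1476 + 0.0405 = 0.2289 ≈ 0.229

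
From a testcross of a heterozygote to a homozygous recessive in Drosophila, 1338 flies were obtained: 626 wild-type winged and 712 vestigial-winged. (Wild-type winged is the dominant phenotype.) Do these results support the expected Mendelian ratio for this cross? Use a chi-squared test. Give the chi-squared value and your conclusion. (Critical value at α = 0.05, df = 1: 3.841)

A testcross of a heterozygote (Aa × aa) gives a 1:1 phenotypic ratio.
Expected counts for N = 1338 under a 1:1 ratio (total parts = 2):
  wild-type winged: 1338 × 1/2 = 669
  vestigial-winged: 1338 × 1/2 = 669
χ² = Σ (O − E)² / E
  wild-type winged: (626 − 669)² / 669 = 2.7638
  vestigial-winged: (712 − 669)² / 669 = 2.7638
χ² = 2.7638 + 2.7638 = 5.5276 ≈ 5.528
Degrees of freedom = 2 − 1 = 1; critical value at α = 0.05 is 3.841.
Since 5.528 > 3.841, we reject the null hypothesis — the data do not fit the 1:1 ratio.

5.528; not consistent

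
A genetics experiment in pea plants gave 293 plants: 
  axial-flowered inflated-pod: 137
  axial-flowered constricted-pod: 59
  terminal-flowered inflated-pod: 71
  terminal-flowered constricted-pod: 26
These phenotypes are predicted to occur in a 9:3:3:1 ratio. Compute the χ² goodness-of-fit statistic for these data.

12.917

Under the 9:3:3:1 hypothesis (Σ ratio = 16, N = 293):
  axial-flowered inflated-pod: 293 × 9/16 = 164.8125
  axial-flowered constricted-pod: 293 × 3/16 = 54.9375
  terminal-flowered inflated-pod: 293 × 3/16 = 54.9375
  terminal-flowered constricted-pod: 293 × 1/16 = 18.3125
χ² = Σ (O − E)² / E
  axial-flowered inflated-pod: (137 − 164.8125)² / 164.8125 = 4.6934
  axial-flowered constricted-pod: (59 − 54.9375)² / 54.9375 = 0.3004
  terminal-flowered inflated-pod: (71 − 54.9375)² / 54.9375 = 4.6963
  terminal-flowered constricted-pod: (26 − 18.3125)² / 18.3125 = 3.2272
χ² = 4.6934 + 0.3004 + 4.6963 + 3.2272 = 12.9173 ≈ 12.917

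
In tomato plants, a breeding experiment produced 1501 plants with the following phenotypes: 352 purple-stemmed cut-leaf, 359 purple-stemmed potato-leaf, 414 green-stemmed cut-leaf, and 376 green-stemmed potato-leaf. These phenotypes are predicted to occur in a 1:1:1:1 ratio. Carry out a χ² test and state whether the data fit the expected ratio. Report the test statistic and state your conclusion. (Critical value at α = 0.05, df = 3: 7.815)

Total ratio parts = 4. Expected numbers out of 1501:
  purple-stemmed cut-leaf: 1501 × 1/4 = 375.25
  purple-stemmed potato-leaf: 1501 × 1/4 = 375.25
  green-stemmed cut-leaf: 1501 × 1/4 = 375.25
  green-stemmed potato-leaf: 1501 × 1/4 = 375.25
χ² = Σ (O − E)² / E
  purple-stemmed cut-leaf: (352 − 375.25)² / 375.25 = 1.4405
  purple-stemmed potato-leaf: (359 − 375.25)² / 375.25 = 0.7037
  green-stemmed cut-leaf: (414 − 375.25)² / 375.25 = 4.0015
  green-stemmed potato-leaf: (376 − 375.25)² / 375.25 = 0.0015
χ² = 1.4405 + 0.7037 + 4.0015 + 0.0015 = 6.1472 ≈ 6.147
Degrees of freedom = 4 − 1 = 3; critical value at α = 0.05 is 7.815.
Since 6.147 < 7.815, we fail to reject the null hypothesis — the data are consistent with the 1:1:1:1 ratio.

6.147; consistent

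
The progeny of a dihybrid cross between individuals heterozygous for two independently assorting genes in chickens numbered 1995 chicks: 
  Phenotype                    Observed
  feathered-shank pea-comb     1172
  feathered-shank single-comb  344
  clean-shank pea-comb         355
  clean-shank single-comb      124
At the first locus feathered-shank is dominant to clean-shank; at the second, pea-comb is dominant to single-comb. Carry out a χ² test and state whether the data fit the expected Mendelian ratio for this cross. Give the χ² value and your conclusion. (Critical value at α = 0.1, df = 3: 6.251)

5.602; consistent

A dihybrid F₂ with independent assortment and complete dominance at both loci gives a 9:3:3:1 phenotypic ratio.
Expected counts for N = 1995 under a 9:3:3:1 ratio (total parts = 16):
  feathered-shank pea-comb: 1995 × 9/16 = 1122.1875
  feathered-shank single-comb: 1995 × 3/16 = 374.0625
  clean-shank pea-comb: 1995 × 3/16 = 374.0625
  clean-shank single-comb: 1995 × 1/16 = 124.6875
χ² = Σ (O − E)² / E
  feathered-shank pea-comb: (1172 − 1122.1875)² / 1122.1875 = 2.2111
  feathered-shank single-comb: (344 − 374.0625)² / 374.0625 = 2.4161
  clean-shank pea-comb: (355 − 374.0625)² / 374.0625 = 0.9714
  clean-shank single-comb: (124 − 124.6875)² / 124.6875 = 0.0038
χ² = 2.2111 + 2.4161 + 0.9714 + 0.0038 = 5.6024 ≈ 5.602
Degrees of freedom = 4 − 1 = 3; critical value at α = 0.1 is 6.251.
Since 5.602 < 6.251, we fail to reject the null hypothesis — the data are consistent with the 9:3:3:1 ratio.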